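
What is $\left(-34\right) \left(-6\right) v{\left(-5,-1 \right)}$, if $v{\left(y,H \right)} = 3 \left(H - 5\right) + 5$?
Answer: $-2652$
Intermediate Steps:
$v{\left(y,H \right)} = -10 + 3 H$ ($v{\left(y,H \right)} = 3 \left(-5 + H\right) + 5 = \left(-15 + 3 H\right) + 5 = -10 + 3 H$)
$\left(-34\right) \left(-6\right) v{\left(-5,-1 \right)} = \left(-34\right) \left(-6\right) \left(-10 + 3 \left(-1\right)\right) = 204 \left(-10 - 3\right) = 204 \left(-13\right) = -2652$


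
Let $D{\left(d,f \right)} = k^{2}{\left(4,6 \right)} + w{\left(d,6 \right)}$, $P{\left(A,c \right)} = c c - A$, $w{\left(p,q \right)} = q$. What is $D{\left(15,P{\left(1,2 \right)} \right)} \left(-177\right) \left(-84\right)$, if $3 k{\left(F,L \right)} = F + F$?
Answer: $194936$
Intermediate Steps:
$P{\left(A,c \right)} = c^{2} - A$
$k{\left(F,L \right)} = \frac{2 F}{3}$ ($k{\left(F,L \right)} = \frac{F + F}{3} = \frac{2 F}{3}$)
$D{\left(d,f \right)} = \frac{118}{9}$ ($D{\left(d,f \right)} = \left(\frac{2}{3} \cdot 4\right)^{2} + 6 = \left(\frac{8}{3}\right)^{2} + 6 = \frac{64}{9} + 6 = \frac{118}{9}$)
$D{\left(15,P{\left(1,2 \right)} \right)} \left(-177\right) \left(-84\right) = \frac{118}{9} \left(-177\right) \left(-84\right) = \left(- \frac{6962}{3}\right) \left(-84\right) = 194936$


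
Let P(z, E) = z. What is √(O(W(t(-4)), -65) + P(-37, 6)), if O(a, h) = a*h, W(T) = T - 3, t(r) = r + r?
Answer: √678 ≈ 26.038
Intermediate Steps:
t(r) = 2*r
W(T) = -3 + T
√(O(W(t(-4)), -65) + P(-37, 6)) = √((-3 + 2*(-4))*(-65) - 37) = √((-3 - 8)*(-65) - 37) = √(-11*(-65) - 37) = √(715 - 37) = √678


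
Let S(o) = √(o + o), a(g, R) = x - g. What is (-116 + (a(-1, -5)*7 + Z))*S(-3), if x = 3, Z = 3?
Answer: -85*I*√6 ≈ -208.21*I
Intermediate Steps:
a(g, R) = 3 - g
S(o) = √2*√o (S(o) = √(2*o) = √2*√o)
(-116 + (a(-1, -5)*7 + Z))*S(-3) = (-116 + ((3 - 1*(-1))*7 + 3))*(√2*√(-3)) = (-116 + ((3 + 1)*7 + 3))*(√2*(I*√3)) = (-116 + (4*7 + 3))*(I*√6) = (-116 + (28 + 3))*(I*√6) = (-116 + 31)*(I*√6) = -85*I*√6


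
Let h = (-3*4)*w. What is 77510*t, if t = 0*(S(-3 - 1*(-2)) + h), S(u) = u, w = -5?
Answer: 0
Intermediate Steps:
h = 60 (h = -3*4*(-5) = -12*(-5) = 60)
t = 0 (t = 0*((-3 - 1*(-2)) + 60) = 0*((-3 + 2) + 60) = 0*(-1 + 60) = 0*59 = 0)
77510*t = 77510*0 = 0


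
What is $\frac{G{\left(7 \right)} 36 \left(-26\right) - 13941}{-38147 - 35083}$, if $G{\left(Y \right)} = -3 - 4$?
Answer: $\frac{2463}{24410} \approx 0.1009$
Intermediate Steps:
$G{\left(Y \right)} = -7$ ($G{\left(Y \right)} = -3 - 4 = -7$)
$\frac{G{\left(7 \right)} 36 \left(-26\right) - 13941}{-38147 - 35083} = \frac{\left(-7\right) 36 \left(-26\right) - 13941}{-38147 - 35083} = \frac{\left(-252\right) \left(-26\right) - 13941}{-73230} = \left(6552 - 13941\right) \left(- \frac{1}{73230}\right) = \left(-7389\right) \left(- \frac{1}{73230}\right) = \frac{2463}{24410}$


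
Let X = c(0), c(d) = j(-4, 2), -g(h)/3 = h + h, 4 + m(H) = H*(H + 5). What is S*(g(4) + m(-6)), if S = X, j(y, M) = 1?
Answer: -22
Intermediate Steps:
m(H) = -4 + H*(5 + H) (m(H) = -4 + H*(H + 5) = -4 + H*(5 + H))
g(h) = -6*h (g(h) = -3*(h + h) = -6*h)
c(d) = 1
X = 1
S = 1
S*(g(4) + m(-6)) = 1*(-6*4 + (-4 + (-6)**2 + 5*(-6))) = 1*(-24 + (-4 + 36 - 30)) = 1*(-24 + 2) = 1*(-22) = -22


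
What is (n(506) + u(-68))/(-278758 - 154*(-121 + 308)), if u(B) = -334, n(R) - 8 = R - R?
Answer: 163/153778 ≈ 0.0010600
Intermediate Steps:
n(R) = 8 (n(R) = 8 + (R - R) = 8 + 0 = 8)
(n(506) + u(-68))/(-278758 - 154*(-121 + 308)) = (8 - 334)/(-278758 - 154*(-121 + 308)) = -326/(-278758 - 154*187) = -326/(-278758 - 28798) = -326/(-307556) = -326*(-1/307556) = 163/153778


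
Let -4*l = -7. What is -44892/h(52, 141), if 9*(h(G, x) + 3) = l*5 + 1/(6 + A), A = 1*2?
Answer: 111456/5 ≈ 22291.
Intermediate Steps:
l = 7/4 (l = -1/4*(-7) = 7/4 ≈ 1.7500)
A = 2
h(G, x) = -145/72 (h(G, x) = -3 + ((7/4)*5 + 1/(6 + 2))/9 = -3 + (35/4 + 1/8)/9 = -3 + (1/9)*(71/8) = -3 + 71/72 = -145/72)
-44892/h(52, 141) = -44892/(-145/72) = -44892*(-72/145) = 111456/5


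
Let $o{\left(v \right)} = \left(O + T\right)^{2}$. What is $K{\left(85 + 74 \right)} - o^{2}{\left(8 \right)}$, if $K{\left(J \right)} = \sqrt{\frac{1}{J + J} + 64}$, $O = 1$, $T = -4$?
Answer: $-81 + \frac{\sqrt{6472254}}{318} \approx -73.0$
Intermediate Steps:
$o{\left(v \right)} = 9$ ($o{\left(v \right)} = \left(1 - 4\right)^{2} = \left(-3\right)^{2} = 9$)
$K{\left(J \right)} = \sqrt{64 + \frac{1}{2 J}}$ ($K{\left(J \right)} = \sqrt{\frac{1}{2 J} + 64} = \sqrt{64 + \frac{1}{2 J}}$)
$K{\left(85 + 74 \right)} - o^{2}{\left(8 \right)} = \frac{\sqrt{256 + \frac{2}{85 + 74}}}{2} - 9^{2} = \frac{\sqrt{256 + \frac{2}{159}}}{2} - 81 = \frac{\sqrt{\frac{40706}{159}}}{2} - 81 = \frac{\frac{1}{159} \sqrt{6472254}}{2} - 81 = \frac{\sqrt{6472254}}{318} - 81 = -81 + \frac{\sqrt{6472254}}{318}$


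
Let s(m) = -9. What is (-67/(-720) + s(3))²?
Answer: 41126569/518400 ≈ 79.334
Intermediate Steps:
(-67/(-720) + s(3))² = (-67/(-720) - 9)² = (-67*(-1/720) - 9)² = (67/720 - 9)² = (-6413/720)² = 41126569/518400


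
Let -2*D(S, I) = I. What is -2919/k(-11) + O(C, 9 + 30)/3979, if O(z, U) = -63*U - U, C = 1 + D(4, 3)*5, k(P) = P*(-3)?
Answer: -3899023/43769 ≈ -89.082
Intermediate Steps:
k(P) = -3*P
D(S, I) = -I/2
C = -13/2 (C = 1 - 1/2*3*5 = 1 - 3/2*5 = 1 - 15/2 = -13/2 ≈ -6.5000)
O(z, U) = -64*U
-2919/k(-11) + O(C, 9 + 30)/3979 = -2919/((-3*(-11))) - 64*(9 + 30)/3979 = -2919/33 - 64*39*(1/3979) = -2919*1/33 - 2496*1/3979 = -973/11 - 2496/3979 = -3899023/43769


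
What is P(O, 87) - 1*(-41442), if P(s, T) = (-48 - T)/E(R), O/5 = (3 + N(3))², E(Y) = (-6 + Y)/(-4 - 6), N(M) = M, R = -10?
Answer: 330861/8 ≈ 41358.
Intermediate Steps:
E(Y) = ⅗ - Y/10 (E(Y) = (-6 + Y)/(-10) = (-6 + Y)*(-⅒) = ⅗ - Y/10)
O = 180 (O = 5*(3 + 3)² = 5*6² = 5*36 = 180)
P(s, T) = -30 - 5*T/8 (P(s, T) = (-48 - T)/(⅗ - ⅒*(-10)) = (-48 - T)/(⅗ + 1) = (-48 - T)/(8/5) = (-48 - T)*(5/8) = -30 - 5*T/8)
P(O, 87) - 1*(-41442) = (-30 - 5/8*87) - 1*(-41442) = (-30 - 435/8) + 41442 = -675/8 + 41442 = 330861/8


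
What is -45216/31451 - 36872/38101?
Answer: -411776584/171187793 ≈ -2.4054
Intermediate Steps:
-45216/31451 - 36872/38101 = -411776584/171187793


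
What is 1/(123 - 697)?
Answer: -1/574 ≈ -0.0017422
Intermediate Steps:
1/(123 - 697) = 1/(-574) = -1/574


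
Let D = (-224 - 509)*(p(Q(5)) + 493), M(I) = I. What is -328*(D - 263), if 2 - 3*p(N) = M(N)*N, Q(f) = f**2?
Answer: 206061736/3 ≈ 6.8687e+7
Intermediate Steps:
p(N) = 2/3 - N**2/3 (p(N) = 2/3 - N*N/3 = 2/3 - N**2/3)
D = -627448/3 (D = (-224 - 509)*((2/3 - (5**2)**2/3) + 493) = -733*((2/3 - 1/3*25**2) + 493) = -733*((2/3 - 1/3*625) + 493) = -733*((2/3 - 625/3) + 493) = -733*(-623/3 + 493) = -733*856/3 = -627448/3 ≈ -2.0915e+5)
-328*(D - 263) = -328*(-627448/3 - 263) = -328*(-628237/3) = 206061736/3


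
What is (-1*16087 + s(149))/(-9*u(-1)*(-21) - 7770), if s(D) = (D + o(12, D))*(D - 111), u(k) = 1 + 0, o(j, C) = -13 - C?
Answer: 5527/2527 ≈ 2.1872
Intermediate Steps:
u(k) = 1
s(D) = 1443 - 13*D (s(D) = (D + (-13 - D))*(D - 111) = -13*(-111 + D) = 1443 - 13*D)
(-1*16087 + s(149))/(-9*u(-1)*(-21) - 7770) = (-1*16087 + (1443 - 13*149))/(-9*1*(-21) - 7770) = (-16087 + (1443 - 1937))/(-9*(-21) - 7770) = (-16087 - 494)/(189 - 7770) = -16581/(-7581) = -16581*(-1/7581) = 5527/2527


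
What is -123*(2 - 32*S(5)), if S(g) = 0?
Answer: -246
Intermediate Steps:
-123*(2 - 32*S(5)) = -123*(2 - 32*0) = -123*(2 + 0) = -123*2 = -246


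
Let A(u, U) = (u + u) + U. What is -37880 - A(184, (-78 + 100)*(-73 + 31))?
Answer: -37324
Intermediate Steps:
A(u, U) = U + 2*u (A(u, U) = 2*u + U = U + 2*u)
-37880 - A(184, (-78 + 100)*(-73 + 31)) = -37880 - ((-78 + 100)*(-73 + 31) + 2*184) = -37880 - (22*(-42) + 368) = -37880 - (-924 + 368) = -37880 - 1*(-556) = -37880 + 556 = -37324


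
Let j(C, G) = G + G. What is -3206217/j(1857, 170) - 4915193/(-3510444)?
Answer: -82746868123/8776110 ≈ -9428.7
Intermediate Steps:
j(C, G) = 2*G
-3206217/j(1857, 170) - 4915193/(-3510444) = -3206217/(2*170) - 4915193/(-3510444) = -3206217/340 - 4915193*(-1/3510444) = -3206217*1/340 + 4915193/3510444 = -188601/20 + 4915193/3510444 = -82746868123/8776110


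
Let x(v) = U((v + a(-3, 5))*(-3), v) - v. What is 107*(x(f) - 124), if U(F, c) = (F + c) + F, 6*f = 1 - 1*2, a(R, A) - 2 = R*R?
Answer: -20223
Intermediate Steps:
a(R, A) = 2 + R**2 (a(R, A) = 2 + R*R = 2 + R**2)
f = -1/6 (f = (1 - 1*2)/6 = (1 - 2)/6 = (1/6)*(-1) = -1/6 ≈ -0.16667)
U(F, c) = c + 2*F
x(v) = -66 - 6*v (x(v) = (v + 2*((v + (2 + (-3)**2))*(-3))) - v = (v + 2*((v + (2 + 9))*(-3))) - v = (v + 2*((v + 11)*(-3))) - v = (v + 2*((11 + v)*(-3))) - v = (v + 2*(-33 - 3*v)) - v = (v + (-66 - 6*v)) - v = (-66 - 5*v) - v = -66 - 6*v)
107*(x(f) - 124) = 107*((-66 - 6*(-1/6)) - 124) = 107*((-66 + 1) - 124) = 107*(-65 - 124) = 107*(-189) = -20223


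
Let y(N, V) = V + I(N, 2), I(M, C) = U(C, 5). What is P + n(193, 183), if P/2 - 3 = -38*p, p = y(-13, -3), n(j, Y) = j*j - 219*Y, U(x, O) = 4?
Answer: -2898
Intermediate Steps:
I(M, C) = 4
y(N, V) = 4 + V (y(N, V) = V + 4 = 4 + V)
n(j, Y) = j**2 - 219*Y
p = 1 (p = 4 - 3 = 1)
P = -70 (P = 6 + 2*(-38*1) = 6 + 2*(-38) = 6 - 76 = -70)
P + n(193, 183) = -70 + (193**2 - 219*183) = -70 + (37249 - 40077) = -70 - 2828 = -2898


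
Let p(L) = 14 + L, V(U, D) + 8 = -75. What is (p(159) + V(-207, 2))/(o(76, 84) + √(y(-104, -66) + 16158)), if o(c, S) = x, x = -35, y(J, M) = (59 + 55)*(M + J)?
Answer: -3150/4447 - 270*I*√358/4447 ≈ -0.70834 - 1.1488*I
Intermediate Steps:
y(J, M) = 114*J + 114*M (y(J, M) = 114*(J + M) = 114*J + 114*M)
V(U, D) = -83 (V(U, D) = -8 - 75 = -83)
o(c, S) = -35
(p(159) + V(-207, 2))/(o(76, 84) + √(y(-104, -66) + 16158)) = ((14 + 159) - 83)/(-35 + √((114*(-104) + 114*(-66)) + 16158)) = (173 - 83)/(-35 + √((-11856 - 7524) + 16158)) = 90/(-35 + √(-19380 + 16158)) = 90/(-35 + √(-3222)) = 90/(-35 + 3*I*√358)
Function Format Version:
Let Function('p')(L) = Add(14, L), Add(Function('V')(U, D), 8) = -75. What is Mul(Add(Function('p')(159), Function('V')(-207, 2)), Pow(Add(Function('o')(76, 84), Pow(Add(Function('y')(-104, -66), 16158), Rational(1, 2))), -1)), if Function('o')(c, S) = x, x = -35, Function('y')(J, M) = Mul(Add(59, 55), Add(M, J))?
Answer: Add(Rational(-3150, 4447), Mul(Rational(-270, 4447), I, Pow(358, Rational(1, 2)))) ≈ Add(-0.70834, Mul(-1.1488, I))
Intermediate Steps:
Function('y')(J, M) = Add(Mul(114, J), Mul(114, M)) (Function('y')(J, M) = Mul(114, Add(J, M)) = Add(Mul(114, J), Mul(114, M)))
Function('V')(U, D) = -83 (Function('V')(U, D) = Add(-8, -75) = -83)
Function('o')(c, S) = -35
Mul(Add(Function('p')(159), Function('V')(-207, 2)), Pow(Add(Function('o')(76, 84), Pow(Add(Function('y')(-104, -66), 16158), Rational(1, 2))), -1)) = Mul(Add(Add(14, 159), -83), Pow(Add(-35, Pow(Add(Add(Mul(114, -104), Mul(114, -66)), 16158), Rational(1, 2))), -1)) = Mul(Add(173, -83), Pow(Add(-35, Pow(Add(Add(-11856, -7524), 16158), Rational(1, 2))), -1)) = Mul(90, Pow(Add(-35, Pow(Add(-19380, 16158), Rational(1, 2))), -1)) = Mul(90, Pow(Add(-35, Pow(-3222, Rational(1, 2))), -1)) = Mul(90, Pow(Add(-35, Mul(3, I, Pow(358, Rational(1, 2)))), -1))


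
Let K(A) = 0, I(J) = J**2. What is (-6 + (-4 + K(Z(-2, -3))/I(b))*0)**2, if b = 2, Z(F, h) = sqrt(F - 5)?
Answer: 36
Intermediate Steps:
Z(F, h) = sqrt(-5 + F)
(-6 + (-4 + K(Z(-2, -3))/I(b))*0)**2 = (-6 + (-4 + 0/(2**2))*0)**2 = (-6 + (-4 + 0/4)*0)**2 = (-6 + (-4 + 0*(1/4))*0)**2 = (-6 + (-4 + 0)*0)**2 = (-6 - 4*0)**2 = (-6 + 0)**2 = (-6)**2 = 36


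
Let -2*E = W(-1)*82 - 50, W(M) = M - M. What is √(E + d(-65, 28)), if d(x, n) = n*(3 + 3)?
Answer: √193 ≈ 13.892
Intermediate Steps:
W(M) = 0
E = 25 (E = -(0*82 - 50)/2 = -(0 - 50)/2 = -½*(-50) = 25)
d(x, n) = 6*n (d(x, n) = n*6 = 6*n)
√(E + d(-65, 28)) = √(25 + 6*28) = √(25 + 168) = √193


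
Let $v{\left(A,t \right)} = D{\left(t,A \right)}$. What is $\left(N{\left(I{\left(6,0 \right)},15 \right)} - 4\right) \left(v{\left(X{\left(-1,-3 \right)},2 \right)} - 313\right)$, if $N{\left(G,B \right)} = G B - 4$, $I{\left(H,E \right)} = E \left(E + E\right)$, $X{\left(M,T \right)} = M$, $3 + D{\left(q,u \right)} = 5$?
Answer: $2488$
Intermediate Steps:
$D{\left(q,u \right)} = 2$ ($D{\left(q,u \right)} = -3 + 5 = 2$)
$v{\left(A,t \right)} = 2$
$I{\left(H,E \right)} = 2 E^{2}$ ($I{\left(H,E \right)} = E 2 E = 2 E^{2}$)
$N{\left(G,B \right)} = -4 + B G$ ($N{\left(G,B \right)} = B G - 4 = -4 + B G$)
$\left(N{\left(I{\left(6,0 \right)},15 \right)} - 4\right) \left(v{\left(X{\left(-1,-3 \right)},2 \right)} - 313\right) = \left(\left(-4 + 15 \cdot 2 \cdot 0^{2}\right) - 4\right) \left(2 - 313\right) = \left(\left(-4 + 15 \cdot 2 \cdot 0\right) - 4\right) \left(-311\right) = \left(\left(-4 + 15 \cdot 0\right) - 4\right) \left(-311\right) = \left(\left(-4 + 0\right) - 4\right) \left(-311\right) = \left(-4 - 4\right) \left(-311\right) = \left(-8\right) \left(-311\right) = 2488$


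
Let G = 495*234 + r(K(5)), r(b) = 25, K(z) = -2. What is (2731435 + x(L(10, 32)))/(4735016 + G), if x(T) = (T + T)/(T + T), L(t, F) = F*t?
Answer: 2731436/4850871 ≈ 0.56308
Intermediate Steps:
G = 115855 (G = 495*234 + 25 = 115830 + 25 = 115855)
x(T) = 1 (x(T) = (2*T)/((2*T)) = (2*T)*(1/(2*T)) = 1)
(2731435 + x(L(10, 32)))/(4735016 + G) = (2731435 + 1)/(4735016 + 115855) = 2731436/4850871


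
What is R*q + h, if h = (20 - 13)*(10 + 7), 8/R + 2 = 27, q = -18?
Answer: 2831/25 ≈ 113.24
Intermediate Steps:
R = 8/25 (R = 8/(-2 + 27) = 8/25 ≈ 0.32000)
h = 119 (h = 7*17 = 119)
R*q + h = (8/25)*(-18) + 119 = -144/25 + 119 = 2831/25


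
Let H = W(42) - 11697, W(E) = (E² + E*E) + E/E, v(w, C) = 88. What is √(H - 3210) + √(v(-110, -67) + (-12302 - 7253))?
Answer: I*(√11378 + 3*√2163) ≈ 246.19*I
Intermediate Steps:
W(E) = 1 + 2*E² (W(E) = (E² + E²) + 1 = 2*E² + 1 = 1 + 2*E²)
H = -8168 (H = (1 + 2*42²) - 11697 = (1 + 2*1764) - 11697 = (1 + 3528) - 11697 = 3529 - 11697 = -8168)
√(H - 3210) + √(v(-110, -67) + (-12302 - 7253)) = √(-8168 - 3210) + √(88 + (-12302 - 7253)) = √(-11378) + √(88 - 19555) = I*√11378 + √(-19467) = I*√11378 + 3*I*√2163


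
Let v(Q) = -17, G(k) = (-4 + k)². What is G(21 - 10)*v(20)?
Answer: -833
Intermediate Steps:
G(21 - 10)*v(20) = (-4 + (21 - 10))²*(-17) = (-4 + 11)²*(-17) = 7²*(-17) = 49*(-17) = -833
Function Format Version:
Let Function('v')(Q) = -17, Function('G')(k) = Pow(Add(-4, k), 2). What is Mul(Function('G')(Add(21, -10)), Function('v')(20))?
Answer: -833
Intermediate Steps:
Mul(Function('G')(Add(21, -10)), Function('v')(20)) = Mul(Pow(Add(-4, Add(21, -10)), 2), -17) = Mul(Pow(Add(-4, 11), 2), -17) = Mul(Pow(7, 2), -17) = Mul(49, -17) = -833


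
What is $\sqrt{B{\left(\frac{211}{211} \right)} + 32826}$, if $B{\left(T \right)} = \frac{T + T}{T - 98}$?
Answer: $\frac{2 \sqrt{77214910}}{97} \approx 181.18$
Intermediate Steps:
$B{\left(T \right)} = \frac{2 T}{-98 + T}$
$\sqrt{B{\left(\frac{211}{211} \right)} + 32826} = \sqrt{\frac{2 \cdot \frac{211}{211}}{-98 + \frac{211}{211}} + 32826} = \sqrt{\frac{2 \cdot 211 \cdot \frac{1}{211}}{-98 + 211 \cdot \frac{1}{211}} + 32826} = \sqrt{2 \cdot 1 \frac{1}{-98 + 1} + 32826} = \sqrt{2 \cdot 1 \frac{1}{-97} + 32826} = \sqrt{2 \cdot 1 \left(- \frac{1}{97}\right) + 32826} = \sqrt{- \frac{2}{97} + 32826} = \sqrt{\frac{3184120}{97}} = \frac{2 \sqrt{77214910}}{97}$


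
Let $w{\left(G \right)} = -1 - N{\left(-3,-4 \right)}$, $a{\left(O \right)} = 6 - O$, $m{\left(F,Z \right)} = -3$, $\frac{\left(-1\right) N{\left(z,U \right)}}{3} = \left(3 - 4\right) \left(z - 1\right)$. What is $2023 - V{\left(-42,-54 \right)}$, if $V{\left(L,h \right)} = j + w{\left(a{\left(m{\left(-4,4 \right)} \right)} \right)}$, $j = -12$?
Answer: $2024$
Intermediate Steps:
$N{\left(z,U \right)} = -3 + 3 z$ ($N{\left(z,U \right)} = - 3 \left(3 - 4\right) \left(z - 1\right) = - 3 \left(- (-1 + z)\right) = - 3 \left(1 - z\right) = -3 + 3 z$)
$w{\left(G \right)} = 11$ ($w{\left(G \right)} = -1 - \left(-3 + 3 \left(-3\right)\right) = -1 - \left(-3 - 9\right) = -1 - -12 = -1 + 12 = 11$)
$V{\left(L,h \right)} = -1$ ($V{\left(L,h \right)} = -12 + 11 = -1$)
$2023 - V{\left(-42,-54 \right)} = 2023 - -1 = 2023 + 1 = 2024$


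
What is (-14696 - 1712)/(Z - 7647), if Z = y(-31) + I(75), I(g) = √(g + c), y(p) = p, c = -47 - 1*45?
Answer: 125980624/58951701 + 16408*I*√17/58951701 ≈ 2.137 + 0.0011476*I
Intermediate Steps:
c = -92 (c = -47 - 45 = -92)
I(g) = √(-92 + g) (I(g) = √(g - 92) = √(-92 + g))
Z = -31 + I*√17 (Z = -31 + √(-92 + 75) = -31 + √(-17) = -31 + I*√17 ≈ -31.0 + 4.1231*I)
(-14696 - 1712)/(Z - 7647) = (-14696 - 1712)/((-31 + I*√17) - 7647) = -16408/(-7678 + I*√17)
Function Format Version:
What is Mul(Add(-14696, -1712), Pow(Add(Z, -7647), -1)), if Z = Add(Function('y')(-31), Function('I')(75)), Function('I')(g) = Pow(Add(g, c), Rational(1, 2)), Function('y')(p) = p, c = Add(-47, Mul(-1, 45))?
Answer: Add(Rational(125980624, 58951701), Mul(Rational(16408, 58951701), I, Pow(17, Rational(1, 2)))) ≈ Add(2.1370, Mul(0.0011476, I))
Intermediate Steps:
c = -92 (c = Add(-47, -45) = -92)
Function('I')(g) = Pow(Add(-92, g), Rational(1, 2)) (Function('I')(g) = Pow(Add(g, -92), Rational(1, 2)) = Pow(Add(-92, g), Rational(1, 2)))
Z = Add(-31, Mul(I, Pow(17, Rational(1, 2)))) (Z = Add(-31, Pow(Add(-92, 75), Rational(1, 2))) = Add(-31, Pow(-17, Rational(1, 2))) = Add(-31, Mul(I, Pow(17, Rational(1, 2)))) ≈ Add(-31.000, Mul(4.1231, I)))
Mul(Add(-14696, -1712), Pow(Add(Z, -7647), -1)) = Mul(Add(-14696, -1712), Pow(Add(Add(-31, Mul(I, Pow(17, Rational(1, 2)))), -7647), -1)) = Mul(-16408, Pow(Add(-7678, Mul(I, Pow(17, Rational(1, 2)))), -1))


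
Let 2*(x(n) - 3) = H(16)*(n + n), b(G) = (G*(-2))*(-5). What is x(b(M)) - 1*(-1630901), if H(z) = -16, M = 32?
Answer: 1625784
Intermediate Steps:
b(G) = 10*G (b(G) = -2*G*(-5) = 10*G)
x(n) = 3 - 16*n (x(n) = 3 + (-16*(n + n))/2 = 3 + (-32*n)/2 = 3 - 16*n)
x(b(M)) - 1*(-1630901) = (3 - 160*32) - 1*(-1630901) = (3 - 16*320) + 1630901 = (3 - 5120) + 1630901 = -5117 + 1630901 = 1625784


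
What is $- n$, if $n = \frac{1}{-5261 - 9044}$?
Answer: $\frac{1}{14305} \approx 6.9906 \cdot 10^{-5}$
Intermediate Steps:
$n = - \frac{1}{14305}$ ($n = \frac{1}{-14305} = - \frac{1}{14305} \approx -6.9906 \cdot 10^{-5}$)
$- n = \left(-1\right) \left(- \frac{1}{14305}\right) = \frac{1}{14305}$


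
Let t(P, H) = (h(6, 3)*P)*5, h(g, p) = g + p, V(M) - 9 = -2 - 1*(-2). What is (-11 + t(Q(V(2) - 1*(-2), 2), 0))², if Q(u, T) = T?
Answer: 6241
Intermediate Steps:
V(M) = 9 (V(M) = 9 + (-2 - 1*(-2)) = 9 + (-2 + 2) = 9 + 0 = 9)
t(P, H) = 45*P (t(P, H) = ((6 + 3)*P)*5 = (9*P)*5 = 45*P)
(-11 + t(Q(V(2) - 1*(-2), 2), 0))² = (-11 + 45*2)² = (-11 + 90)² = 79² = 6241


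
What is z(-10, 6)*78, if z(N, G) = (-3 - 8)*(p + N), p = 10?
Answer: 0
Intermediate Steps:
z(N, G) = -110 - 11*N (z(N, G) = (-3 - 8)*(10 + N) = -11*(10 + N) = -110 - 11*N)
z(-10, 6)*78 = (-110 - 11*(-10))*78 = (-110 + 110)*78 = 0*78 = 0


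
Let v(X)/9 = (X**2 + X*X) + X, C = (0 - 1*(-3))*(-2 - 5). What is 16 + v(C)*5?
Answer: 38761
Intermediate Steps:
C = -21 (C = (0 + 3)*(-7) = 3*(-7) = -21)
v(X) = 9*X + 18*X**2 (v(X) = 9*((X**2 + X*X) + X) = 9*((X**2 + X**2) + X) = 9*(2*X**2 + X) = 9*(X + 2*X**2) = 9*X + 18*X**2)
16 + v(C)*5 = 16 + (9*(-21)*(1 + 2*(-21)))*5 = 16 + (9*(-21)*(1 - 42))*5 = 16 + (9*(-21)*(-41))*5 = 16 + 7749*5 = 16 + 38745 = 38761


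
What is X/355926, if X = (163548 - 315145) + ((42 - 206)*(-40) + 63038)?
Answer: -27333/118642 ≈ -0.23038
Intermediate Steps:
X = -81999 (X = -151597 + (-164*(-40) + 63038) = -151597 + (6560 + 63038) = -151597 + 69598 = -81999)
X/355926 = -81999/355926 = -81999*1/355926 = -27333/118642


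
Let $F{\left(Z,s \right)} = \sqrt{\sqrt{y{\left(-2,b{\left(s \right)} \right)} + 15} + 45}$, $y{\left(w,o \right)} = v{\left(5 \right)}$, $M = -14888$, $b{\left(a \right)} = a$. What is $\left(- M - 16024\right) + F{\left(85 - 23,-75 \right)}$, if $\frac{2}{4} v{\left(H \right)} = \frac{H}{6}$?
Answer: $-1136 + \frac{\sqrt{405 + 15 \sqrt{6}}}{3} \approx -1129.0$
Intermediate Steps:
$v{\left(H \right)} = \frac{H}{3}$ ($v{\left(H \right)} = 2 \frac{H}{6} = \frac{H}{3}$)
$y{\left(w,o \right)} = \frac{5}{3}$ ($y{\left(w,o \right)} = \frac{1}{3} \cdot 5 = \frac{5}{3}$)
$F{\left(Z,s \right)} = \sqrt{45 + \frac{5 \sqrt{6}}{3}}$ ($F{\left(Z,s \right)} = \sqrt{\sqrt{\frac{5}{3} + 15} + 45} = \sqrt{\sqrt{\frac{50}{3}} + 45} = \sqrt{\frac{5 \sqrt{6}}{3} + 45} = \sqrt{45 + \frac{5 \sqrt{6}}{3}}$)
$\left(- M - 16024\right) + F{\left(85 - 23,-75 \right)} = \left(\left(-1\right) \left(-14888\right) - 16024\right) + \frac{\sqrt{405 + 15 \sqrt{6}}}{3} = \left(14888 - 16024\right) + \frac{\sqrt{405 + 15 \sqrt{6}}}{3} = -1136 + \frac{\sqrt{405 + 15 \sqrt{6}}}{3}$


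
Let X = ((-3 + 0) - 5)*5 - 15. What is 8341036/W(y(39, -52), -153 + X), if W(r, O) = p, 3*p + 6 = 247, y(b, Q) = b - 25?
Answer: 25023108/241 ≈ 1.0383e+5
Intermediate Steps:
y(b, Q) = -25 + b
X = -55 (X = (-3 - 5)*5 - 15 = -8*5 - 15 = -40 - 15 = -55)
p = 241/3 (p = -2 + (⅓)*247 = -2 + 247/3 = 241/3 ≈ 80.333)
W(r, O) = 241/3
8341036/W(y(39, -52), -153 + X) = 8341036/(241/3) = 8341036*(3/241) = 25023108/241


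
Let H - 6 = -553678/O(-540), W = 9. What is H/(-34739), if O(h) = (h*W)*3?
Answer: -320579/253247310 ≈ -0.0012659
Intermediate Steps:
O(h) = 27*h (O(h) = (h*9)*3 = (9*h)*3 = 27*h)
H = 320579/7290 (H = 6 - 553678/(27*(-540)) = 6 - 553678/(-14580) = 6 - 553678*(-1/14580) = 6 + 276839/7290 = 320579/7290 ≈ 43.975)
H/(-34739) = (320579/7290)/(-34739) = (320579/7290)*(-1/34739) = -320579/253247310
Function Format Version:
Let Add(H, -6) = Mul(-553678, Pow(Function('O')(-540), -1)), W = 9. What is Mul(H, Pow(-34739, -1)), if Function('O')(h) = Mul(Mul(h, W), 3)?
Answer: Rational(-320579, 253247310) ≈ -0.0012659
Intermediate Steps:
Function('O')(h) = Mul(27, h) (Function('O')(h) = Mul(Mul(h, 9), 3) = Mul(Mul(9, h), 3) = Mul(27, h))
H = Rational(320579, 7290) (H = Add(6, Mul(-553678, Pow(Mul(27, -540), -1))) = Add(6, Mul(-553678, Pow(-14580, -1))) = Add(6, Mul(-553678, Rational(-1, 14580))) = Add(6, Rational(276839, 7290)) = Rational(320579, 7290) ≈ 43.975)
Mul(H, Pow(-34739, -1)) = Mul(Rational(320579, 7290), Pow(-34739, -1)) = Mul(Rational(320579, 7290), Rational(-1, 34739)) = Rational(-320579, 253247310)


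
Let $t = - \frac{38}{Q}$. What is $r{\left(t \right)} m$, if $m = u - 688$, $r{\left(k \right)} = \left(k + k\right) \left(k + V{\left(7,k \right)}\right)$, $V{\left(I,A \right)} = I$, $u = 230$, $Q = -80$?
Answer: $- \frac{1300949}{400} \approx -3252.4$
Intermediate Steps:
$t = \frac{19}{40}$ ($t = - \frac{38}{-80} = \left(-38\right) \left(- \frac{1}{80}\right) = \frac{19}{40} \approx 0.475$)
$r{\left(k \right)} = 2 k \left(7 + k\right)$ ($r{\left(k \right)} = \left(k + k\right) \left(k + 7\right) = 2 k \left(7 + k\right)$)
$m = -458$ ($m = 230 - 688 = -458$)
$r{\left(t \right)} m = 2 \cdot \frac{19}{40} \left(7 + \frac{19}{40}\right) \left(-458\right) = 2 \cdot \frac{19}{40} \cdot \frac{299}{40} \left(-458\right) = \frac{5681}{800} \left(-458\right) = - \frac{1300949}{400}$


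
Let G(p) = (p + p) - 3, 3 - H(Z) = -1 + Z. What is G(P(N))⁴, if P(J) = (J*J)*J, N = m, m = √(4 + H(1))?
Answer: 1956553 - 232008*√7 ≈ 1.3427e+6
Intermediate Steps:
H(Z) = 4 - Z (H(Z) = 3 - (-1 + Z) = 3 + (1 - Z) = 4 - Z)
m = √7 (m = √(4 + (4 - 1*1)) = √(4 + (4 - 1)) = √(4 + 3) = √7 ≈ 2.6458)
N = √7 ≈ 2.6458
P(J) = J³ (P(J) = J²*J = J³)
G(p) = -3 + 2*p (G(p) = 2*p - 3 = -3 + 2*p)
G(P(N))⁴ = (-3 + 2*(√7)³)⁴ = (-3 + 2*(7*√7))⁴ = (-3 + 14*√7)⁴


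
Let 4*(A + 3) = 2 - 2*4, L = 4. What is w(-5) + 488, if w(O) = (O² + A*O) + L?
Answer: 1079/2 ≈ 539.50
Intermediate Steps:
A = -9/2 (A = -3 + (2 - 2*4)/4 = -3 + (2 - 8)/4 = -3 + (¼)*(-6) = -3 - 3/2 = -9/2 ≈ -4.5000)
w(O) = 4 + O² - 9*O/2 (w(O) = (O² - 9*O/2) + 4 = 4 + O² - 9*O/2)
w(-5) + 488 = (4 + (-5)² - 9/2*(-5)) + 488 = (4 + 25 + 45/2) + 488 = 103/2 + 488 = 1079/2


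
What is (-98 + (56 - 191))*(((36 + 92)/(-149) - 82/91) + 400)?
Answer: -1258138022/13559 ≈ -92790.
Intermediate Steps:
(-98 + (56 - 191))*(((36 + 92)/(-149) - 82/91) + 400) = (-98 - 135)*((128*(-1/149) - 82*1/91) + 400) = -233*((-128/149 - 82/91) + 400) = -233*(-23866/13559 + 400) = -233*5399734/13559 = -1258138022/13559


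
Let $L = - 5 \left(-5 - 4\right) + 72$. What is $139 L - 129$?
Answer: $16134$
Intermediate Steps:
$L = 117$ ($L = \left(-5\right) \left(-9\right) + 72 = 45 + 72 = 117$)
$139 L - 129 = 139 \cdot 117 - 129 = 16263 - 129 = 16134$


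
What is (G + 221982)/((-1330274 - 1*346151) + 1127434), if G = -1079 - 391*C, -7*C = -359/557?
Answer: -95684492/237835101 ≈ -0.40231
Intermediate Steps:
C = 359/3899 (C = -(-359)/(7*557) = -⅐*(-359/557) = 359/3899 ≈ 0.092075)
G = -4347390/3899 (G = -1079 - 391*359/3899 = -1079 - 140369/3899 = -4347390/3899 ≈ -1115.0)
(G + 221982)/((-1330274 - 1*346151) + 1127434) = (-4347390/3899 + 221982)/((-1330274 - 1*346151) + 1127434) = 861160428/(3899*((-1330274 - 346151) + 1127434)) = 861160428/(3899*(-1676425 + 1127434)) = (861160428/3899)/(-548991) = (861160428/3899)*(-1/548991) = -95684492/237835101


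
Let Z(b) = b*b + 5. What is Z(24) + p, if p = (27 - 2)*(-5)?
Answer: 456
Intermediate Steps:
Z(b) = 5 + b² (Z(b) = b² + 5 = 5 + b²)
p = -125 (p = 25*(-5) = -125)
Z(24) + p = (5 + 24²) - 125 = (5 + 576) - 125 = 581 - 125 = 456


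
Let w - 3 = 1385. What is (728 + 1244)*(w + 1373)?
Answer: 5444692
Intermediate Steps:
w = 1388 (w = 3 + 1385 = 1388)
(728 + 1244)*(w + 1373) = (728 + 1244)*(1388 + 1373) = 1972*2761 = 5444692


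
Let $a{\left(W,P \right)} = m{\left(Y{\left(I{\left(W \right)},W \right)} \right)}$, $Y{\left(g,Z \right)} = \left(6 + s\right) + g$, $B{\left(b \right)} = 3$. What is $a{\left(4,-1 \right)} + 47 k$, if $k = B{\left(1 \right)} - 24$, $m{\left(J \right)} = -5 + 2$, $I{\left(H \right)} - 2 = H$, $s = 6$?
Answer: $-990$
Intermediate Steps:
$I{\left(H \right)} = 2 + H$
$Y{\left(g,Z \right)} = 12 + g$ ($Y{\left(g,Z \right)} = \left(6 + 6\right) + g = 12 + g$)
$m{\left(J \right)} = -3$
$k = -21$ ($k = 3 - 24 = -21$)
$a{\left(W,P \right)} = -3$
$a{\left(4,-1 \right)} + 47 k = -3 + 47 \left(-21\right) = -3 - 987 = -990$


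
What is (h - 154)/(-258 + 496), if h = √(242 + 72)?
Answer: -11/17 + √314/238 ≈ -0.57261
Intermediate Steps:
h = √314 ≈ 17.720
(h - 154)/(-258 + 496) = (√314 - 154)/(-258 + 496) = (-154 + √314)/238 = (-154 + √314)*(1/238) = -11/17 + √314/238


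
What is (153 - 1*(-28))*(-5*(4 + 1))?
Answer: -4525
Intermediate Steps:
(153 - 1*(-28))*(-5*(4 + 1)) = (153 + 28)*(-5*5) = 181*(-25) = -4525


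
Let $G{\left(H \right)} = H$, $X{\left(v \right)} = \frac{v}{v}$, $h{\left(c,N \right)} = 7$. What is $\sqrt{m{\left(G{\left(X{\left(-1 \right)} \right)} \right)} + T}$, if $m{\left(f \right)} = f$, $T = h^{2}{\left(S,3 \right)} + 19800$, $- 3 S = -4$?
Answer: $5 \sqrt{794} \approx 140.89$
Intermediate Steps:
$S = \frac{4}{3}$ ($S = \left(- \frac{1}{3}\right) \left(-4\right) = \frac{4}{3} \approx 1.3333$)
$X{\left(v \right)} = 1$
$T = 19849$ ($T = 7^{2} + 19800 = 49 + 19800 = 19849$)
$\sqrt{m{\left(G{\left(X{\left(-1 \right)} \right)} \right)} + T} = \sqrt{1 + 19849} = \sqrt{19850} = 5 \sqrt{794}$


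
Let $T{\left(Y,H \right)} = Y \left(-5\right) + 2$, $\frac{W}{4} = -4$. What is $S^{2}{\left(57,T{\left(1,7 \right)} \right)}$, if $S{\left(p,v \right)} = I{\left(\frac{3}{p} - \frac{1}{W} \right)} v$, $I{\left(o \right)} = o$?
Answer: $\frac{11025}{92416} \approx 0.1193$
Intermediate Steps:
$W = -16$ ($W = 4 \left(-4\right) = -16$)
$T{\left(Y,H \right)} = 2 - 5 Y$ ($T{\left(Y,H \right)} = - 5 Y + 2 = 2 - 5 Y$)
$S{\left(p,v \right)} = v \left(\frac{1}{16} + \frac{3}{p}\right)$ ($S{\left(p,v \right)} = \left(\frac{3}{p} - \frac{1}{-16}\right) v = \left(\frac{3}{p} - - \frac{1}{16}\right) v = \left(\frac{3}{p} + \frac{1}{16}\right) v = \left(\frac{1}{16} + \frac{3}{p}\right) v = v \left(\frac{1}{16} + \frac{3}{p}\right)$)
$S^{2}{\left(57,T{\left(1,7 \right)} \right)} = \left(\frac{\left(2 - 5\right) \left(48 + 57\right)}{16 \cdot 57}\right)^{2} = \left(\frac{1}{16} \left(2 - 5\right) \frac{1}{57} \cdot 105\right)^{2} = \left(\frac{1}{16} \left(-3\right) \frac{1}{57} \cdot 105\right)^{2} = \left(- \frac{105}{304}\right)^{2} = \frac{11025}{92416}$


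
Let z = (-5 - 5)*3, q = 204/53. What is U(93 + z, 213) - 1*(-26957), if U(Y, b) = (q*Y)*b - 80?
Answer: 4161957/53 ≈ 78528.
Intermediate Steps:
q = 204/53 (q = 204*(1/53) = 204/53 ≈ 3.8491)
z = -30 (z = -10*3 = -30)
U(Y, b) = -80 + 204*Y*b/53 (U(Y, b) = (204*Y/53)*b - 80 = 204*Y*b/53 - 80 = -80 + 204*Y*b/53)
U(93 + z, 213) - 1*(-26957) = (-80 + (204/53)*(93 - 30)*213) - 1*(-26957) = (-80 + (204/53)*63*213) + 26957 = (-80 + 2737476/53) + 26957 = 2733236/53 + 26957 = 4161957/53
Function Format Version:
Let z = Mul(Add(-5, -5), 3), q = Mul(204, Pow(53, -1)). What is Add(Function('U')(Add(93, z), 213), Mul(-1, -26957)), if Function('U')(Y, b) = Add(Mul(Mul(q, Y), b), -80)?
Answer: Rational(4161957, 53) ≈ 78528.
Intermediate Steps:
q = Rational(204, 53) (q = Mul(204, Rational(1, 53)) = Rational(204, 53) ≈ 3.8491)
z = -30 (z = Mul(-10, 3) = -30)
Function('U')(Y, b) = Add(-80, Mul(Rational(204, 53), Y, b)) (Function('U')(Y, b) = Add(Mul(Mul(Rational(204, 53), Y), b), -80) = Add(Mul(Rational(204, 53), Y, b), -80) = Add(-80, Mul(Rational(204, 53), Y, b)))
Add(Function('U')(Add(93, z), 213), Mul(-1, -26957)) = Add(Add(-80, Mul(Rational(204, 53), Add(93, -30), 213)), Mul(-1, -26957)) = Add(Add(-80, Mul(Rational(204, 53), 63, 213)), 26957) = Add(Add(-80, Rational(2737476, 53)), 26957) = Add(Rational(2733236, 53), 26957) = Rational(4161957, 53)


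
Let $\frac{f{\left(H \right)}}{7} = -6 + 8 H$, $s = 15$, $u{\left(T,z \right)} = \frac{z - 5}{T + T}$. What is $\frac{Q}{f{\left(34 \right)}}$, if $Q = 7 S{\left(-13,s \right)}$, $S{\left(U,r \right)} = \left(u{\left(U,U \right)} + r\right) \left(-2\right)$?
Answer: $- \frac{204}{1729} \approx -0.11799$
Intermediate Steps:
$u{\left(T,z \right)} = \frac{-5 + z}{2 T}$
$f{\left(H \right)} = -42 + 56 H$ ($f{\left(H \right)} = 7 \left(-6 + 8 H\right) = -42 + 56 H$)
$S{\left(U,r \right)} = - 2 r - \frac{-5 + U}{U}$ ($S{\left(U,r \right)} = \left(\frac{-5 + U}{2 U} + r\right) \left(-2\right) = \left(r + \frac{-5 + U}{2 U}\right) \left(-2\right) = - 2 r - \frac{-5 + U}{U}$)
$Q = - \frac{2856}{13}$ ($Q = 7 \left(-1 - 30 + \frac{5}{-13}\right) = 7 \left(-1 - 30 + 5 \left(- \frac{1}{13}\right)\right) = 7 \left(-1 - 30 - \frac{5}{13}\right) = 7 \left(- \frac{408}{13}\right) = - \frac{2856}{13} \approx -219.69$)
$\frac{Q}{f{\left(34 \right)}} = - \frac{2856}{13 \left(-42 + 56 \cdot 34\right)} = - \frac{2856}{13 \left(-42 + 1904\right)} = - \frac{2856}{13 \cdot 1862} = \left(- \frac{2856}{13}\right) \frac{1}{1862} = - \frac{204}{1729}$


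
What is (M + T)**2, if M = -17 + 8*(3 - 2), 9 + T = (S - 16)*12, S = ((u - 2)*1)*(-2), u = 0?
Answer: 26244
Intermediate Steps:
S = 4 (S = ((0 - 2)*1)*(-2) = -2*1*(-2) = -2*(-2) = 4)
T = -153 (T = -9 + (4 - 16)*12 = -9 - 12*12 = -9 - 144 = -153)
M = -9 (M = -17 + 8*1 = -17 + 8 = -9)
(M + T)**2 = (-9 - 153)**2 = (-162)**2 = 26244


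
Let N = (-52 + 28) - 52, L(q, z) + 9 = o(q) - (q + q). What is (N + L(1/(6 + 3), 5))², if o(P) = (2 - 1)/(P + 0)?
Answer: 470596/81 ≈ 5809.8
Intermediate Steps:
o(P) = 1/P
L(q, z) = -9 + 1/q - 2*q (L(q, z) = -9 + (1/q - (q + q)) = -9 + (1/q - 2*q) = -9 + 1/q - 2*q)
N = -76 (N = -24 - 52 = -76)
(N + L(1/(6 + 3), 5))² = (-76 + (-9 + 1/(1/(6 + 3)) - 2/(6 + 3)))² = (-76 + (-9 + 1/(1/9) - 2/9))² = (-76 + (-9 + 1/(⅑) - 2*⅑))² = (-76 + (-9 + 9 - 2/9))² = (-76 - 2/9)² = (-686/9)² = 470596/81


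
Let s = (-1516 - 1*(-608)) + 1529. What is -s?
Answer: -621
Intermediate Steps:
s = 621 (s = (-1516 + 608) + 1529 = -908 + 1529 = 621)
-s = -1*621 = -621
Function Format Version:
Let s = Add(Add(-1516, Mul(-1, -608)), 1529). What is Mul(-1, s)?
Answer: -621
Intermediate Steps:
s = 621 (s = Add(Add(-1516, 608), 1529) = Add(-908, 1529) = 621)
Mul(-1, s) = Mul(-1, 621) = -621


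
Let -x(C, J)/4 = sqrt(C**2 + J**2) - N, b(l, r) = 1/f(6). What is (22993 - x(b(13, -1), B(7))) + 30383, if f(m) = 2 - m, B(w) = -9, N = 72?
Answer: 53088 + sqrt(1297) ≈ 53124.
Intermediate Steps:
b(l, r) = -1/4 (b(l, r) = 1/(2 - 1*6) = 1/(2 - 6) = 1/(-4) = -1/4)
x(C, J) = 288 - 4*sqrt(C**2 + J**2) (x(C, J) = -4*(sqrt(C**2 + J**2) - 1*72) = -4*(sqrt(C**2 + J**2) - 72) = -4*(-72 + sqrt(C**2 + J**2)) = 288 - 4*sqrt(C**2 + J**2))
(22993 - x(b(13, -1), B(7))) + 30383 = (22993 - (288 - 4*sqrt((-1/4)**2 + (-9)**2))) + 30383 = (22993 - (288 - 4*sqrt(1/16 + 81))) + 30383 = (22993 - (288 - sqrt(1297))) + 30383 = (22993 + (-288 + sqrt(1297))) + 30383 = (22705 + sqrt(1297)) + 30383 = 53088 + sqrt(1297)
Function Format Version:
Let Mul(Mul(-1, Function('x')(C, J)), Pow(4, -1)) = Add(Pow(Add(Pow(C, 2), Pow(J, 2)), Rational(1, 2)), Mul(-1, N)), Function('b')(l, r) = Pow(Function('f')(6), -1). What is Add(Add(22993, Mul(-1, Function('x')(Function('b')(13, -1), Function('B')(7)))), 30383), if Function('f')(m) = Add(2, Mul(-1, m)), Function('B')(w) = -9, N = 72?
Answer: Add(53088, Pow(1297, Rational(1, 2))) ≈ 53124.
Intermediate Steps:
Function('b')(l, r) = Rational(-1, 4) (Function('b')(l, r) = Pow(Add(2, Mul(-1, 6)), -1) = Pow(Add(2, -6), -1) = Pow(-4, -1) = Rational(-1, 4))
Function('x')(C, J) = Add(288, Mul(-4, Pow(Add(Pow(C, 2), Pow(J, 2)), Rational(1, 2)))) (Function('x')(C, J) = Mul(-4, Add(Pow(Add(Pow(C, 2), Pow(J, 2)), Rational(1, 2)), Mul(-1, 72))) = Mul(-4, Add(Pow(Add(Pow(C, 2), Pow(J, 2)), Rational(1, 2)), -72)) = Mul(-4, Add(-72, Pow(Add(Pow(C, 2), Pow(J, 2)), Rational(1, 2)))) = Add(288, Mul(-4, Pow(Add(Pow(C, 2), Pow(J, 2)), Rational(1, 2)))))
Add(Add(22993, Mul(-1, Function('x')(Function('b')(13, -1), Function('B')(7)))), 30383) = Add(Add(22993, Mul(-1, Add(288, Mul(-4, Pow(Add(Pow(Rational(-1, 4), 2), Pow(-9, 2)), Rational(1, 2)))))), 30383) = Add(Add(22993, Mul(-1, Add(288, Mul(-4, Pow(Add(Rational(1, 16), 81), Rational(1, 2)))))), 30383) = Add(Add(22993, Mul(-1, Add(288, Mul(-4, Pow(Rational(1297, 16), Rational(1, 2)))))), 30383) = Add(Add(22993, Mul(-1, Add(288, Mul(-4, Mul(Rational(1, 4), Pow(1297, Rational(1, 2))))))), 30383) = Add(Add(22993, Mul(-1, Add(288, Mul(-1, Pow(1297, Rational(1, 2)))))), 30383) = Add(Add(22993, Add(-288, Pow(1297, Rational(1, 2)))), 30383) = Add(Add(22705, Pow(1297, Rational(1, 2))), 30383) = Add(53088, Pow(1297, Rational(1, 2)))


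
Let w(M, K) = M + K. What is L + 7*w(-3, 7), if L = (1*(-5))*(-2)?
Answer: 38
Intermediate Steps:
w(M, K) = K + M
L = 10 (L = -5*(-2) = 10)
L + 7*w(-3, 7) = 10 + 7*(7 - 3) = 10 + 7*4 = 10 + 28 = 38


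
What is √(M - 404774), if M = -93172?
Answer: I*√497946 ≈ 705.65*I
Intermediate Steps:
√(M - 404774) = √(-93172 - 404774) = √(-497946) = I*√497946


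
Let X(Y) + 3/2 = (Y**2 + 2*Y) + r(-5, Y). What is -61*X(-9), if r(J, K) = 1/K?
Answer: -67405/18 ≈ -3744.7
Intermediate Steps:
X(Y) = -3/2 + 1/Y + Y**2 + 2*Y (X(Y) = -3/2 + ((Y**2 + 2*Y) + 1/Y) = -3/2 + (1/Y + Y**2 + 2*Y) = -3/2 + 1/Y + Y**2 + 2*Y)
-61*X(-9) = -61*(-3/2 + 1/(-9) + (-9)**2 + 2*(-9)) = -61*(-3/2 - 1/9 + 81 - 18) = -61*1105/18 = -67405/18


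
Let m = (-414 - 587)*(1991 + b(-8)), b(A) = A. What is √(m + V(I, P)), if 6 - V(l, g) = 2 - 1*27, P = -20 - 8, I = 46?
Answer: 2*I*√496238 ≈ 1408.9*I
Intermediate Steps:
P = -28
m = -1984983 (m = (-414 - 587)*(1991 - 8) = -1001*1983 = -1984983)
V(l, g) = 31 (V(l, g) = 6 - (2 - 1*27) = 6 - (2 - 27) = 6 - 1*(-25) = 6 + 25 = 31)
√(m + V(I, P)) = √(-1984983 + 31) = √(-1984952) = 2*I*√496238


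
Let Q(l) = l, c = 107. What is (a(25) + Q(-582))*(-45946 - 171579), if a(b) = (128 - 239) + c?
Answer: 127469650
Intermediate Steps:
a(b) = -4 (a(b) = (128 - 239) + 107 = -111 + 107 = -4)
(a(25) + Q(-582))*(-45946 - 171579) = (-4 - 582)*(-45946 - 171579) = -586*(-217525) = 127469650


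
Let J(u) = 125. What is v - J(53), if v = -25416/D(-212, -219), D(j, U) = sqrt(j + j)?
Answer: -125 + 6354*I*sqrt(106)/53 ≈ -125.0 + 1234.3*I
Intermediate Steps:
D(j, U) = sqrt(2)*sqrt(j) (D(j, U) = sqrt(2*j) = sqrt(2)*sqrt(j))
v = 6354*I*sqrt(106)/53 (v = -25416*(-I*sqrt(106)/212) = -(-6354)*I*sqrt(106)/53 = 6354*I*sqrt(106)/53 ≈ 1234.3*I)
v - J(53) = 6354*I*sqrt(106)/53 - 1*125 = 6354*I*sqrt(106)/53 - 125 = -125 + 6354*I*sqrt(106)/53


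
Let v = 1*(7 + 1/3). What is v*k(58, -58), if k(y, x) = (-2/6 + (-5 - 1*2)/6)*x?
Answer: 638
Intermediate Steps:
k(y, x) = -3*x/2 (k(y, x) = (-2*⅙ + (-5 - 2)*(⅙))*x = (-⅓ - 7*⅙)*x = (-⅓ - 7/6)*x = -3*x/2)
v = 22/3 (v = 1*(7 + ⅓) = 1*(22/3) = 22/3 ≈ 7.3333)
v*k(58, -58) = 22*(-3/2*(-58))/3 = (22/3)*87 = 638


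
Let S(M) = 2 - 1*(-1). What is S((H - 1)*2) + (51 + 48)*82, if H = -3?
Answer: 8121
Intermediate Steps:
S(M) = 3 (S(M) = 2 + 1 = 3)
S((H - 1)*2) + (51 + 48)*82 = 3 + (51 + 48)*82 = 3 + 99*82 = 3 + 8118 = 8121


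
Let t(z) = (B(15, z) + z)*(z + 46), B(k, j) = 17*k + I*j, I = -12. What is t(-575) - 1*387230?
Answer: -3868050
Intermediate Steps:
B(k, j) = -12*j + 17*k (B(k, j) = 17*k - 12*j = -12*j + 17*k)
t(z) = (46 + z)*(255 - 11*z) (t(z) = ((-12*z + 17*15) + z)*(z + 46) = ((-12*z + 255) + z)*(46 + z) = ((255 - 12*z) + z)*(46 + z) = (255 - 11*z)*(46 + z) = (46 + z)*(255 - 11*z))
t(-575) - 1*387230 = (11730 - 251*(-575) - 11*(-575)²) - 1*387230 = (11730 + 144325 - 11*330625) - 387230 = (11730 + 144325 - 3636875) - 387230 = -3480820 - 387230 = -3868050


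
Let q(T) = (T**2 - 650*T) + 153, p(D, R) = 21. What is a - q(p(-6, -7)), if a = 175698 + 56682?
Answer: 245436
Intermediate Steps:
q(T) = 153 + T**2 - 650*T
a = 232380
a - q(p(-6, -7)) = 232380 - (153 + 21**2 - 650*21) = 232380 - (153 + 441 - 13650) = 232380 - 1*(-13056) = 232380 + 13056 = 245436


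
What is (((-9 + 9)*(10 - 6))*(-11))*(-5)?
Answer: 0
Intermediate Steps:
(((-9 + 9)*(10 - 6))*(-11))*(-5) = ((0*4)*(-11))*(-5) = (0*(-11))*(-5) = 0*(-5) = 0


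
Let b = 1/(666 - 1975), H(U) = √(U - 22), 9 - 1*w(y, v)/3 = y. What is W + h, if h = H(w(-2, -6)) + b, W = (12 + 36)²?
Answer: 3015935/1309 + √11 ≈ 2307.3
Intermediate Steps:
w(y, v) = 27 - 3*y
H(U) = √(-22 + U)
b = -1/1309 (b = 1/(-1309) = -1/1309 ≈ -0.00076394)
W = 2304 (W = 48² = 2304)
h = -1/1309 + √11 (h = √(-22 + (27 - 3*(-2))) - 1/1309 = √(-22 + (27 + 6)) - 1/1309 = √(-22 + 33) - 1/1309 = √11 - 1/1309 = -1/1309 + √11 ≈ 3.3159)
W + h = 2304 + (-1/1309 + √11) = 3015935/1309 + √11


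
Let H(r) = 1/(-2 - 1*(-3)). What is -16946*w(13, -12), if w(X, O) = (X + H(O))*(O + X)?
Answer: -237244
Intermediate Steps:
H(r) = 1 (H(r) = 1/(-2 + 3) = 1/1 = 1)
w(X, O) = (1 + X)*(O + X) (w(X, O) = (X + 1)*(O + X) = (1 + X)*(O + X))
-16946*w(13, -12) = -16946*(-12 + 13 + 13² - 12*13) = -16946*(-12 + 13 + 169 - 156) = -16946*14 = -237244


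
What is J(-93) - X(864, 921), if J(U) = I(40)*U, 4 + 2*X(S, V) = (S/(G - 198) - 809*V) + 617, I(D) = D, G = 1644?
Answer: 88812766/241 ≈ 3.6852e+5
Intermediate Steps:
X(S, V) = 613/2 - 809*V/2 + S/2892 (X(S, V) = -2 + ((S/(1644 - 198) - 809*V) + 617)/2 = -2 + ((S/1446 - 809*V) + 617)/2 = -2 + ((-809*V + S/1446) + 617)/2 = -2 + (617 - 809*V + S/1446)/2 = -2 + (617/2 - 809*V/2 + S/2892) = 613/2 - 809*V/2 + S/2892)
J(U) = 40*U
J(-93) - X(864, 921) = 40*(-93) - (613/2 - 809/2*921 + (1/2892)*864) = -3720 - (613/2 - 745089/2 + 72/241) = -3720 - 1*(-89709286/241) = -3720 + 89709286/241 = 88812766/241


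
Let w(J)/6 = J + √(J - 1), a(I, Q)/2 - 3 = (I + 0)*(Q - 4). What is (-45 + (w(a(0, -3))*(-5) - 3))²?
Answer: 56484 + 13680*√5 ≈ 87073.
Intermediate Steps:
a(I, Q) = 6 + 2*I*(-4 + Q) (a(I, Q) = 6 + 2*((I + 0)*(Q - 4)) = 6 + 2*(I*(-4 + Q)) = 6 + 2*I*(-4 + Q))
w(J) = 6*J + 6*√(-1 + J) (w(J) = 6*(J + √(J - 1)) = 6*(J + √(-1 + J)) = 6*J + 6*√(-1 + J))
(-45 + (w(a(0, -3))*(-5) - 3))² = (-45 + ((6*(6 - 8*0 + 2*0*(-3)) + 6*√(-1 + (6 - 8*0 + 2*0*(-3))))*(-5) - 3))² = (-45 + ((6*(6 + 0 + 0) + 6*√(-1 + (6 + 0 + 0)))*(-5) - 3))² = (-45 + ((6*6 + 6*√(-1 + 6))*(-5) - 3))² = (-45 + ((36 + 6*√5)*(-5) - 3))² = (-45 + ((-180 - 30*√5) - 3))² = (-45 + (-183 - 30*√5))² = (-228 - 30*√5)²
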